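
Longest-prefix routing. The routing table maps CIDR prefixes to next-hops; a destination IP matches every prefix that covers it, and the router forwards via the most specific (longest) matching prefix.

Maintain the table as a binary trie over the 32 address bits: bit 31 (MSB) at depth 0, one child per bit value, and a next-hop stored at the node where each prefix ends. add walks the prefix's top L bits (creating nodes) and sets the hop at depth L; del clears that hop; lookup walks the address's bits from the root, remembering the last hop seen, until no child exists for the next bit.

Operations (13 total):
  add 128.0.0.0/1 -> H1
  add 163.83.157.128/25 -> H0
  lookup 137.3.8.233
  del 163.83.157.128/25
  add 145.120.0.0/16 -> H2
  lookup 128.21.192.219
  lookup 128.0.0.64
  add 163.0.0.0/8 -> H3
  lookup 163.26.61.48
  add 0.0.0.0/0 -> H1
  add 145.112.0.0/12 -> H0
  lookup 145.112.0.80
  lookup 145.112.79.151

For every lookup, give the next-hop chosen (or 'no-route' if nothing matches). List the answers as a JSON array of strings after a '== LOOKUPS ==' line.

Trace:
  add 128.0.0.0/1 -> H1 at depth 1
  add 163.83.157.128/25 -> H0 at depth 25
  Q 137.3.8.233: descend 10 ; hops seen [H1] ; pick H1
  - 163.83.157.128/25 clear@25
  add 145.120.0.0/16 -> H2 at depth 16
  Q 128.21.192.219: descend 100 ; hops seen [H1] ; pick H1
  Q 128.0.0.64: descend 100 ; hops seen [H1] ; pick H1
  add 163.0.0.0/8 -> H3 at depth 8
  Q 163.26.61.48: descend 101000110 ; hops seen [H1,H3] ; pick H3
  add 0.0.0.0/0 -> H1 at depth 0
  add 145.112.0.0/12 -> H0 at depth 12
  Q 145.112.0.80: descend 100100010111 ; hops seen [H1,H1,H0] ; pick H0
  Q 145.112.79.151: descend 100100010111 ; hops seen [H1,H1,H0] ; pick H0

== LOOKUPS ==
["H1","H1","H1","H3","H0","H0"]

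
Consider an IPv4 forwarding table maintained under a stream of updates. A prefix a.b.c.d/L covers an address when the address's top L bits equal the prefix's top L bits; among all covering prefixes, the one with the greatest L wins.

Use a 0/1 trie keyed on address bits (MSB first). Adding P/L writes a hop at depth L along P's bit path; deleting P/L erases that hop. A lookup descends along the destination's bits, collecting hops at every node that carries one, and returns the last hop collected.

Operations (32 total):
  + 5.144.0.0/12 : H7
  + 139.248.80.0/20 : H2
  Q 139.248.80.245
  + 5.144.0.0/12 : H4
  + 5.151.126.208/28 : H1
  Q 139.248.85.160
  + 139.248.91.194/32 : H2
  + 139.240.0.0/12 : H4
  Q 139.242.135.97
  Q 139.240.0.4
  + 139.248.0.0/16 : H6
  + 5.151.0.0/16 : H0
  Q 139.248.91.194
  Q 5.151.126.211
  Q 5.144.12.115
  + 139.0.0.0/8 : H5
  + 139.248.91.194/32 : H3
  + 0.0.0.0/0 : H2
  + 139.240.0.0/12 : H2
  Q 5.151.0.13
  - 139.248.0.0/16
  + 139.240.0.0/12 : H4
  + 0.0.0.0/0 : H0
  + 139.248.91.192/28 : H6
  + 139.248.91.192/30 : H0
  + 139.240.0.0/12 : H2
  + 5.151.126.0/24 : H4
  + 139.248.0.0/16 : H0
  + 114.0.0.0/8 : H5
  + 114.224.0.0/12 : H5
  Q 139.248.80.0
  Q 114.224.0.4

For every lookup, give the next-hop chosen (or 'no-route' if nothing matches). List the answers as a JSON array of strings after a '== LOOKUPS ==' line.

Trace:
  add 5.144.0.0/12 -> H7 at depth 12
  add 139.248.80.0/20 -> H2 at depth 20
  lookup 139.248.80.245: bits 10001011111110000101 walk d0:-→d1:-→d2:-→d3:-→d4:-→d5:-→d6:-→d7:-→d8:-→d9:-→d10:-→d11:-→d12:-→d13:-→d14:-→d15:-→d16:-→d17:-→d18:-→d19:-→d20:H2 -> H2
  add 5.144.0.0/12 -> H4 at depth 12
  add 5.151.126.208/28 -> H1 at depth 28
  lookup 139.248.85.160: bits 10001011111110000101 walk d0:-→d1:-→d2:-→d3:-→d4:-→d5:-→d6:-→d7:-→d8:-→d9:-→d10:-→d11:-→d12:-→d13:-→d14:-→d15:-→d16:-→d17:-→d18:-→d19:-→d20:H2 -> H2
  add 139.248.91.194/32 -> H2 at depth 32
  add 139.240.0.0/12 -> H4 at depth 12
  lookup 139.242.135.97: bits 100010111111 walk d0:-→d1:-→d2:-→d3:-→d4:-→d5:-→d6:-→d7:-→d8:-→d9:-→d10:-→d11:-→d12:H4 -> H4
  lookup 139.240.0.4: bits 100010111111 walk d0:-→d1:-→d2:-→d3:-→d4:-→d5:-→d6:-→d7:-→d8:-→d9:-→d10:-→d11:-→d12:H4 -> H4
  add 139.248.0.0/16 -> H6 at depth 16
  add 5.151.0.0/16 -> H0 at depth 16
  lookup 139.248.91.194: bits 10001011111110000101101111000010 walk d0:-→d1:-→d2:-→d3:-→d4:-→d5:-→d6:-→d7:-→d8:-→d9:-→d10:-→d11:-→d12:H4→d13:-→d14:-→d15:-→d16:H6→d17:-→d18:-→d19:-→d20:H2→d21:-→d22:-→d23:-→d24:-→d25:-→d26:-→d27:-→d28:-→d29:-→d30:-→d31:-→d32:H2 -> H2
  lookup 5.151.126.211: bits 0000010110010111011111101101 walk d0:-→d1:-→d2:-→d3:-→d4:-→d5:-→d6:-→d7:-→d8:-→d9:-→d10:-→d11:-→d12:H4→d13:-→d14:-→d15:-→d16:H0→d17:-→d18:-→d19:-→d20:-→d21:-→d22:-→d23:-→d24:-→d25:-→d26:-→d27:-→d28:H1 -> H1
  lookup 5.144.12.115: bits 0000010110010 walk d0:-→d1:-→d2:-→d3:-→d4:-→d5:-→d6:-→d7:-→d8:-→d9:-→d10:-→d11:-→d12:H4→d13:- -> H4
  add 139.0.0.0/8 -> H5 at depth 8
  add 139.248.91.194/32 -> H3 at depth 32
  add 0.0.0.0/0 -> H2 at depth 0
  add 139.240.0.0/12 -> H2 at depth 12
  lookup 5.151.0.13: bits 00000101100101110 walk d0:H2→d1:-→d2:-→d3:-→d4:-→d5:-→d6:-→d7:-→d8:-→d9:-→d10:-→d11:-→d12:H4→d13:-→d14:-→d15:-→d16:H0→d17:- -> H0
  del 139.248.0.0/16 (clear depth 16)
  add 139.240.0.0/12 -> H4 at depth 12
  add 0.0.0.0/0 -> H0 at depth 0
  add 139.248.91.192/28 -> H6 at depth 28
  add 139.248.91.192/30 -> H0 at depth 30
  add 139.240.0.0/12 -> H2 at depth 12
  add 5.151.126.0/24 -> H4 at depth 24
  add 139.248.0.0/16 -> H0 at depth 16
  add 114.0.0.0/8 -> H5 at depth 8
  add 114.224.0.0/12 -> H5 at depth 12
  lookup 139.248.80.0: bits 10001011111110000101 walk d0:H0→d1:-→d2:-→d3:-→d4:-→d5:-→d6:-→d7:-→d8:H5→d9:-→d10:-→d11:-→d12:H2→d13:-→d14:-→d15:-→d16:H0→d17:-→d18:-→d19:-→d20:H2 -> H2
  lookup 114.224.0.4: bits 011100101110 walk d0:H0→d1:-→d2:-→d3:-→d4:-→d5:-→d6:-→d7:-→d8:H5→d9:-→d10:-→d11:-→d12:H5 -> H5

== LOOKUPS ==
["H2","H2","H4","H4","H2","H1","H4","H0","H2","H5"]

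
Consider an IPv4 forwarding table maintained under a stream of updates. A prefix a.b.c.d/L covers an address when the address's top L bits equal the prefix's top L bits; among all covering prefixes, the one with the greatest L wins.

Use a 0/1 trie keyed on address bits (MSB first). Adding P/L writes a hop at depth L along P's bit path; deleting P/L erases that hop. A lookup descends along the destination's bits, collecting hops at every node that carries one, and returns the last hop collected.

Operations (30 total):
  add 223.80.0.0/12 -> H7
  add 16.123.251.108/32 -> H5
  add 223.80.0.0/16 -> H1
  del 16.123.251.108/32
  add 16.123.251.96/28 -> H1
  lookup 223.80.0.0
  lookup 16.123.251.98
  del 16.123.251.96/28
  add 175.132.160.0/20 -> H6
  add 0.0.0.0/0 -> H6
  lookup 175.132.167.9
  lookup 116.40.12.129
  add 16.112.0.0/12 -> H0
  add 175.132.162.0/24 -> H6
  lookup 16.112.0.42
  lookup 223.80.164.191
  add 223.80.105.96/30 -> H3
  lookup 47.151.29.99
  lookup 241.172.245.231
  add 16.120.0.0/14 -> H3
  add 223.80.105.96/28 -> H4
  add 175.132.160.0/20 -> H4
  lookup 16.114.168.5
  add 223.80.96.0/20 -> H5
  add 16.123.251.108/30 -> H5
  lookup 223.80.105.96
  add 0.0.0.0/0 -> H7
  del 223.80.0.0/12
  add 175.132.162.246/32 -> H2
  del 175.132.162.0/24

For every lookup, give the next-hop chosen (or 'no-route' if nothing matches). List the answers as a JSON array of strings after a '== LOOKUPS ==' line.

Process each operation:
  add 223.80.0.0/12 -> H7 at depth 12
  add 16.123.251.108/32 -> H5 at depth 32
  add 223.80.0.0/16 -> H1 at depth 16
  del 16.123.251.108/32 (clear depth 32)
  add 16.123.251.96/28 -> H1 at depth 28
  ? 223.80.0.0  path d0:-→d1:-→d2:-→d3:-→d4:-→d5:-→d6:-→d7:-→d8:-→d9:-→d10:-→d11:-→d12:H7→d13:-→d14:-→d15:-→d16:H1  best=H1
  ? 16.123.251.98  path d0:-→d1:-→d2:-→d3:-→d4:-→d5:-→d6:-→d7:-→d8:-→d9:-→d10:-→d11:-→d12:-→d13:-→d14:-→d15:-→d16:-→d17:-→d18:-→d19:-→d20:-→d21:-→d22:-→d23:-→d24:-→d25:-→d26:-→d27:-→d28:H1  best=H1
  del 16.123.251.96/28 (clear depth 28)
  add 175.132.160.0/20 -> H6 at depth 20
  add 0.0.0.0/0 -> H6 at depth 0
  ? 175.132.167.9  path d0:H6→d1:-→d2:-→d3:-→d4:-→d5:-→d6:-→d7:-→d8:-→d9:-→d10:-→d11:-→d12:-→d13:-→d14:-→d15:-→d16:-→d17:-→d18:-→d19:-→d20:H6  best=H6
  ? 116.40.12.129  path d0:H6→d1:-  best=H6
  add 16.112.0.0/12 -> H0 at depth 12
  add 175.132.162.0/24 -> H6 at depth 24
  ? 16.112.0.42  path d0:H6→d1:-→d2:-→d3:-→d4:-→d5:-→d6:-→d7:-→d8:-→d9:-→d10:-→d11:-→d12:H0  best=H0
  ? 223.80.164.191  path d0:H6→d1:-→d2:-→d3:-→d4:-→d5:-→d6:-→d7:-→d8:-→d9:-→d10:-→d11:-→d12:H7→d13:-→d14:-→d15:-→d16:H1  best=H1
  add 223.80.105.96/30 -> H3 at depth 30
  ? 47.151.29.99  path d0:H6→d1:-→d2:-  best=H6
  ? 241.172.245.231  path d0:H6→d1:-→d2:-  best=H6
  add 16.120.0.0/14 -> H3 at depth 14
  add 223.80.105.96/28 -> H4 at depth 28
  add 175.132.160.0/20 -> H4 at depth 20
  ? 16.114.168.5  path d0:H6→d1:-→d2:-→d3:-→d4:-→d5:-→d6:-→d7:-→d8:-→d9:-→d10:-→d11:-→d12:H0  best=H0
  add 223.80.96.0/20 -> H5 at depth 20
  add 16.123.251.108/30 -> H5 at depth 30
  ? 223.80.105.96  path d0:H6→d1:-→d2:-→d3:-→d4:-→d5:-→d6:-→d7:-→d8:-→d9:-→d10:-→d11:-→d12:H7→d13:-→d14:-→d15:-→d16:H1→d17:-→d18:-→d19:-→d20:H5→d21:-→d22:-→d23:-→d24:-→d25:-→d26:-→d27:-→d28:H4→d29:-→d30:H3  best=H3
  add 0.0.0.0/0 -> H7 at depth 0
  del 223.80.0.0/12 (clear depth 12)
  add 175.132.162.246/32 -> H2 at depth 32
  del 175.132.162.0/24 (clear depth 24)

== LOOKUPS ==
["H1","H1","H6","H6","H0","H1","H6","H6","H0","H3"]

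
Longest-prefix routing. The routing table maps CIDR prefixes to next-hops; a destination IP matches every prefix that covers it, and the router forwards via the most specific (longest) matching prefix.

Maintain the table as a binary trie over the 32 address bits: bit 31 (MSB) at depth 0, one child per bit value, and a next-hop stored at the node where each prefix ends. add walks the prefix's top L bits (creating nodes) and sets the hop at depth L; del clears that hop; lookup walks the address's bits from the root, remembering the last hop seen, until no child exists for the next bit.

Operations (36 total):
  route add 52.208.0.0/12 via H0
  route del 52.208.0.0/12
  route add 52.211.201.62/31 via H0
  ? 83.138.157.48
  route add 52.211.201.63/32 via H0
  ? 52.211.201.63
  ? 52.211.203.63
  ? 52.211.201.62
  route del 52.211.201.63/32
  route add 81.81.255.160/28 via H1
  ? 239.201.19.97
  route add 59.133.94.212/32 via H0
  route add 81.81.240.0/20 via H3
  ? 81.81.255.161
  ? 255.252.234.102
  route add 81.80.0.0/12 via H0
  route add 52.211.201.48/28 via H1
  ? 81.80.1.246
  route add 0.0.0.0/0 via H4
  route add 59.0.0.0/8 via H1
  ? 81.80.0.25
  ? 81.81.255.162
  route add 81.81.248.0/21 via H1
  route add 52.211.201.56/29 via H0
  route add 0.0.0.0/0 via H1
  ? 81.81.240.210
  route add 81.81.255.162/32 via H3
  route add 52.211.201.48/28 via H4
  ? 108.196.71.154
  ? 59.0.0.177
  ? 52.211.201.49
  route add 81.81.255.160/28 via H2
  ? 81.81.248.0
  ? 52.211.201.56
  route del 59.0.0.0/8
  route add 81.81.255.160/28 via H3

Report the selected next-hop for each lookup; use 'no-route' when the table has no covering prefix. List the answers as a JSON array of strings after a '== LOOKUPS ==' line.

Trace:
  + 52.208.0.0/12 (H0) depth=12
  del 52.208.0.0/12 (clear depth 12)
  + 52.211.201.62/31 (H0) depth=31
  lookup 83.138.157.48: bits 0 walk d0:-→d1:- -> no-route
  + 52.211.201.63/32 (H0) depth=32
  lookup 52.211.201.63: bits 00110100110100111100100100111111 walk d0:-→d1:-→d2:-→d3:-→d4:-→d5:-→d6:-→d7:-→d8:-→d9:-→d10:-→d11:-→d12:-→d13:-→d14:-→d15:-→d16:-→d17:-→d18:-→d19:-→d20:-→d21:-→d22:-→d23:-→d24:-→d25:-→d26:-→d27:-→d28:-→d29:-→d30:-→d31:H0→d32:H0 -> H0
  lookup 52.211.203.63: bits 0011010011010011110010 walk d0:-→d1:-→d2:-→d3:-→d4:-→d5:-→d6:-→d7:-→d8:-→d9:-→d10:-→d11:-→d12:-→d13:-→d14:-→d15:-→d16:-→d17:-→d18:-→d19:-→d20:-→d21:-→d22:- -> no-route
  lookup 52.211.201.62: bits 0011010011010011110010010011111 walk d0:-→d1:-→d2:-→d3:-→d4:-→d5:-→d6:-→d7:-→d8:-→d9:-→d10:-→d11:-→d12:-→d13:-→d14:-→d15:-→d16:-→d17:-→d18:-→d19:-→d20:-→d21:-→d22:-→d23:-→d24:-→d25:-→d26:-→d27:-→d28:-→d29:-→d30:-→d31:H0 -> H0
  del 52.211.201.63/32 (clear depth 32)
  + 81.81.255.160/28 (H1) depth=28
  lookup 239.201.19.97: bits ε walk d0:- -> no-route
  + 59.133.94.212/32 (H0) depth=32
  + 81.81.240.0/20 (H3) depth=20
  lookup 81.81.255.161: bits 0101000101010001111111111010 walk d0:-→d1:-→d2:-→d3:-→d4:-→d5:-→d6:-→d7:-→d8:-→d9:-→d10:-→d11:-→d12:-→d13:-→d14:-→d15:-→d16:-→d17:-→d18:-→d19:-→d20:H3→d21:-→d22:-→d23:-→d24:-→d25:-→d26:-→d27:-→d28:H1 -> H1
  lookup 255.252.234.102: bits ε walk d0:- -> no-route
  + 81.80.0.0/12 (H0) depth=12
  + 52.211.201.48/28 (H1) depth=28
  lookup 81.80.1.246: bits 010100010101000 walk d0:-→d1:-→d2:-→d3:-→d4:-→d5:-→d6:-→d7:-→d8:-→d9:-→d10:-→d11:-→d12:H0→d13:-→d14:-→d15:- -> H0
  + 0.0.0.0/0 (H4) depth=0
  + 59.0.0.0/8 (H1) depth=8
  lookup 81.80.0.25: bits 010100010101000 walk d0:H4→d1:-→d2:-→d3:-→d4:-→d5:-→d6:-→d7:-→d8:-→d9:-→d10:-→d11:-→d12:H0→d13:-→d14:-→d15:- -> H0
  lookup 81.81.255.162: bits 0101000101010001111111111010 walk d0:H4→d1:-→d2:-→d3:-→d4:-→d5:-→d6:-→d7:-→d8:-→d9:-→d10:-→d11:-→d12:H0→d13:-→d14:-→d15:-→d16:-→d17:-→d18:-→d19:-→d20:H3→d21:-→d22:-→d23:-→d24:-→d25:-→d26:-→d27:-→d28:H1 -> H1
  + 81.81.248.0/21 (H1) depth=21
  + 52.211.201.56/29 (H0) depth=29
  + 0.0.0.0/0 (H1) depth=0
  lookup 81.81.240.210: bits 01010001010100011111 walk d0:H1→d1:-→d2:-→d3:-→d4:-→d5:-→d6:-→d7:-→d8:-→d9:-→d10:-→d11:-→d12:H0→d13:-→d14:-→d15:-→d16:-→d17:-→d18:-→d19:-→d20:H3 -> H3
  + 81.81.255.162/32 (H3) depth=32
  + 52.211.201.48/28 (H4) depth=28
  lookup 108.196.71.154: bits 01 walk d0:H1→d1:-→d2:- -> H1
  lookup 59.0.0.177: bits 00111011 walk d0:H1→d1:-→d2:-→d3:-→d4:-→d5:-→d6:-→d7:-→d8:H1 -> H1
  lookup 52.211.201.49: bits 0011010011010011110010010011 walk d0:H1→d1:-→d2:-→d3:-→d4:-→d5:-→d6:-→d7:-→d8:-→d9:-→d10:-→d11:-→d12:-→d13:-→d14:-→d15:-→d16:-→d17:-→d18:-→d19:-→d20:-→d21:-→d22:-→d23:-→d24:-→d25:-→d26:-→d27:-→d28:H4 -> H4
  + 81.81.255.160/28 (H2) depth=28
  lookup 81.81.248.0: bits 010100010101000111111 walk d0:H1→d1:-→d2:-→d3:-→d4:-→d5:-→d6:-→d7:-→d8:-→d9:-→d10:-→d11:-→d12:H0→d13:-→d14:-→d15:-→d16:-→d17:-→d18:-→d19:-→d20:H3→d21:H1 -> H1
  lookup 52.211.201.56: bits 00110100110100111100100100111 walk d0:H1→d1:-→d2:-→d3:-→d4:-→d5:-→d6:-→d7:-→d8:-→d9:-→d10:-→d11:-→d12:-→d13:-→d14:-→d15:-→d16:-→d17:-→d18:-→d19:-→d20:-→d21:-→d22:-→d23:-→d24:-→d25:-→d26:-→d27:-→d28:H4→d29:H0 -> H0
  del 59.0.0.0/8 (clear depth 8)
  + 81.81.255.160/28 (H3) depth=28

== LOOKUPS ==
["no-route","H0","no-route","H0","no-route","H1","no-route","H0","H0","H1","H3","H1","H1","H4","H1","H0"]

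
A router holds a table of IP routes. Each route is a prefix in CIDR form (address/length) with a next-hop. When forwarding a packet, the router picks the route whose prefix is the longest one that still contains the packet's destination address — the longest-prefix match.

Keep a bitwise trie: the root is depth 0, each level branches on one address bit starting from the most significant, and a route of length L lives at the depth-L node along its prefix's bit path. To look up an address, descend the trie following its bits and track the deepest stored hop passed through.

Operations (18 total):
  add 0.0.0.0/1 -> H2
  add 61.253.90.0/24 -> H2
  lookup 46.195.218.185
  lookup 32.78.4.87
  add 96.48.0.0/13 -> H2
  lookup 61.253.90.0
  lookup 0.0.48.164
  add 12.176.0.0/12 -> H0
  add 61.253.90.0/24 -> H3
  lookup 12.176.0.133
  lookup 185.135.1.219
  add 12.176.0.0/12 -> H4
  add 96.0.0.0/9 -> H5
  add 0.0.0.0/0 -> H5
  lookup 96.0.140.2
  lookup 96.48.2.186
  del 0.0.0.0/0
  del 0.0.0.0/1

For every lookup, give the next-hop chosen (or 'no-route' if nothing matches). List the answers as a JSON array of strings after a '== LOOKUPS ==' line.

Process each operation:
  + 0.0.0.0/1 (H2) depth=1
  + 61.253.90.0/24 (H2) depth=24
  ? 46.195.218.185  path d0:-→d1:H2→d2:-→d3:-  best=H2
  ? 32.78.4.87  path d0:-→d1:H2→d2:-→d3:-  best=H2
  + 96.48.0.0/13 (H2) depth=13
  ? 61.253.90.0  path d0:-→d1:H2→d2:-→d3:-→d4:-→d5:-→d6:-→d7:-→d8:-→d9:-→d10:-→d11:-→d12:-→d13:-→d14:-→d15:-→d16:-→d17:-→d18:-→d19:-→d20:-→d21:-→d22:-→d23:-→d24:H2  best=H2
  ? 0.0.48.164  path d0:-→d1:H2→d2:-  best=H2
  + 12.176.0.0/12 (H0) depth=12
  + 61.253.90.0/24 (H3) depth=24
  ? 12.176.0.133  path d0:-→d1:H2→d2:-→d3:-→d4:-→d5:-→d6:-→d7:-→d8:-→d9:-→d10:-→d11:-→d12:H0  best=H0
  ? 185.135.1.219  path d0:-  best=no-route
  + 12.176.0.0/12 (H4) depth=12
  + 96.0.0.0/9 (H5) depth=9
  + 0.0.0.0/0 (H5) depth=0
  ? 96.0.140.2  path d0:H5→d1:H2→d2:-→d3:-→d4:-→d5:-→d6:-→d7:-→d8:-→d9:H5→d10:-  best=H5
  ? 96.48.2.186  path d0:H5→d1:H2→d2:-→d3:-→d4:-→d5:-→d6:-→d7:-→d8:-→d9:H5→d10:-→d11:-→d12:-→d13:H2  best=H2
  - 0.0.0.0/0 clear@0
  - 0.0.0.0/1 clear@1

== LOOKUPS ==
["H2","H2","H2","H2","H0","no-route","H5","H2"]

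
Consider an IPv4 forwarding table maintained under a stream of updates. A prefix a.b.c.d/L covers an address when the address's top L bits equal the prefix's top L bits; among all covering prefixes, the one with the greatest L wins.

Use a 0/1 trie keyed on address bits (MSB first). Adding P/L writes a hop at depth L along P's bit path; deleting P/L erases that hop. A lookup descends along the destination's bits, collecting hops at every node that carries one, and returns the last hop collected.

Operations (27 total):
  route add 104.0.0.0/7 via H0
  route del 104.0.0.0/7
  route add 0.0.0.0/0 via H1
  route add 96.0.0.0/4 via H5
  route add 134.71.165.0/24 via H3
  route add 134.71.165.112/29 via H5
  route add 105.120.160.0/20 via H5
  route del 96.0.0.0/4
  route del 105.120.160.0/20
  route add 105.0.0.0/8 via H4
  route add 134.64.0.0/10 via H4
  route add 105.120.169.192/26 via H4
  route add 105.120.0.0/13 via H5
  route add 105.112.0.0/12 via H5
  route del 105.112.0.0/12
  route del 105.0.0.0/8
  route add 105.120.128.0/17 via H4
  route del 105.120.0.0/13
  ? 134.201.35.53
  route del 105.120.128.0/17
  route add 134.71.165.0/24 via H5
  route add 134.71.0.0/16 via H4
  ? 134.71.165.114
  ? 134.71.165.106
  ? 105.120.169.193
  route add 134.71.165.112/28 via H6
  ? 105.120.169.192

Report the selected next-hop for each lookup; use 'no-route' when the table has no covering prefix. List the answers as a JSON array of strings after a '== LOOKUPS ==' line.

Apply in order:
  + 104.0.0.0/7 (H0) depth=7
  del 104.0.0.0/7 (clear depth 7)
  + 0.0.0.0/0 (H1) depth=0
  + 96.0.0.0/4 (H5) depth=4
  + 134.71.165.0/24 (H3) depth=24
  + 134.71.165.112/29 (H5) depth=29
  + 105.120.160.0/20 (H5) depth=20
  del 96.0.0.0/4 (clear depth 4)
  del 105.120.160.0/20 (clear depth 20)
  + 105.0.0.0/8 (H4) depth=8
  + 134.64.0.0/10 (H4) depth=10
  + 105.120.169.192/26 (H4) depth=26
  + 105.120.0.0/13 (H5) depth=13
  + 105.112.0.0/12 (H5) depth=12
  del 105.112.0.0/12 (clear depth 12)
  del 105.0.0.0/8 (clear depth 8)
  + 105.120.128.0/17 (H4) depth=17
  del 105.120.0.0/13 (clear depth 13)
  Q 134.201.35.53: descend 10000110 ; hops seen [H1] ; pick H1
  del 105.120.128.0/17 (clear depth 17)
  + 134.71.165.0/24 (H5) depth=24
  + 134.71.0.0/16 (H4) depth=16
  Q 134.71.165.114: descend 10000110010001111010010101110 ; hops seen [H1,H4,H4,H5,H5] ; pick H5
  Q 134.71.165.106: descend 100001100100011110100101011 ; hops seen [H1,H4,H4,H5] ; pick H5
  Q 105.120.169.193: descend 01101001011110001010100111 ; hops seen [H1,H4] ; pick H4
  + 134.71.165.112/28 (H6) depth=28
  Q 105.120.169.192: descend 01101001011110001010100111 ; hops seen [H1,H4] ; pick H4

== LOOKUPS ==
["H1","H5","H5","H4","H4"]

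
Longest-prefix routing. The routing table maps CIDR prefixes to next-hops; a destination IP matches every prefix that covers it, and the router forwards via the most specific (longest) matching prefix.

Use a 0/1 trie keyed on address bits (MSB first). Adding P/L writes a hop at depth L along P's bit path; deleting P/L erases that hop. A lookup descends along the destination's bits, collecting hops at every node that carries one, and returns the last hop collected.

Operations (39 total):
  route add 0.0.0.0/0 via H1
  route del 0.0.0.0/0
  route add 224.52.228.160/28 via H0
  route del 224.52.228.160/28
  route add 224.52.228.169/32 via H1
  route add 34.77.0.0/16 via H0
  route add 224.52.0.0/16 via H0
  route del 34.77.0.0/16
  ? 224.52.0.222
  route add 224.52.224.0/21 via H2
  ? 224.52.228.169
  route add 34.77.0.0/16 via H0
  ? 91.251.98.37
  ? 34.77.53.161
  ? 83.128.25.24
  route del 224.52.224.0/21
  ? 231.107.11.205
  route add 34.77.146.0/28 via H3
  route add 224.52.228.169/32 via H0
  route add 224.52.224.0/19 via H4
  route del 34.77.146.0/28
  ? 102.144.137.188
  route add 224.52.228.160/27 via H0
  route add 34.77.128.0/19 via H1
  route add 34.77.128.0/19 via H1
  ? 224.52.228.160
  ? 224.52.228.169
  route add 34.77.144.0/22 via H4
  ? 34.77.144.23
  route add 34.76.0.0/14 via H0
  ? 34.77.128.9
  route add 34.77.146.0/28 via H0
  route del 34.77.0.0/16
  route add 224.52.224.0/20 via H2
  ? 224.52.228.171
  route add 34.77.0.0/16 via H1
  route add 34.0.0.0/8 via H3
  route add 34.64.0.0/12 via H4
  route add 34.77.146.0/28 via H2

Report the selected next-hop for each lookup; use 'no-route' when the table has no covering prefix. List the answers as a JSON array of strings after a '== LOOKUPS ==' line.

Apply in order:
  + 0.0.0.0/0 (H1) depth=0
  - 0.0.0.0/0 clear@0
  + 224.52.228.160/28 (H0) depth=28
  - 224.52.228.160/28 clear@28
  + 224.52.228.169/32 (H1) depth=32
  + 34.77.0.0/16 (H0) depth=16
  + 224.52.0.0/16 (H0) depth=16
  - 34.77.0.0/16 clear@16
  Q 224.52.0.222: descend 1110000000110100 ; hops seen [H0] ; pick H0
  + 224.52.224.0/21 (H2) depth=21
  Q 224.52.228.169: descend 11100000001101001110010010101001 ; hops seen [H0,H2,H1] ; pick H1
  + 34.77.0.0/16 (H0) depth=16
  Q 91.251.98.37: descend 0 ; hops seen [∅] ; pick no-route
  Q 34.77.53.161: descend 0010001001001101 ; hops seen [H0] ; pick H0
  Q 83.128.25.24: descend 0 ; hops seen [∅] ; pick no-route
  - 224.52.224.0/21 clear@21
  Q 231.107.11.205: descend 11100 ; hops seen [∅] ; pick no-route
  + 34.77.146.0/28 (H3) depth=28
  + 224.52.228.169/32 (H0) depth=32
  + 224.52.224.0/19 (H4) depth=19
  - 34.77.146.0/28 clear@28
  Q 102.144.137.188: descend 0 ; hops seen [∅] ; pick no-route
  + 224.52.228.160/27 (H0) depth=27
  + 34.77.128.0/19 (H1) depth=19
  + 34.77.128.0/19 (H1) depth=19
  Q 224.52.228.160: descend 1110000000110100111001001010 ; hops seen [H0,H4,H0] ; pick H0
  Q 224.52.228.169: descend 11100000001101001110010010101001 ; hops seen [H0,H4,H0,H0] ; pick H0
  + 34.77.144.0/22 (H4) depth=22
  Q 34.77.144.23: descend 0010001001001101100100 ; hops seen [H0,H1,H4] ; pick H4
  + 34.76.0.0/14 (H0) depth=14
  Q 34.77.128.9: descend 0010001001001101100 ; hops seen [H0,H0,H1] ; pick H1
  + 34.77.146.0/28 (H0) depth=28
  - 34.77.0.0/16 clear@16
  + 224.52.224.0/20 (H2) depth=20
  Q 224.52.228.171: descend 111000000011010011100100101010 ; hops seen [H0,H4,H2,H0] ; pick H0
  + 34.77.0.0/16 (H1) depth=16
  + 34.0.0.0/8 (H3) depth=8
  + 34.64.0.0/12 (H4) depth=12
  + 34.77.146.0/28 (H2) depth=28

== LOOKUPS ==
["H0","H1","no-route","H0","no-route","no-route","no-route","H0","H0","H4","H1","H0"]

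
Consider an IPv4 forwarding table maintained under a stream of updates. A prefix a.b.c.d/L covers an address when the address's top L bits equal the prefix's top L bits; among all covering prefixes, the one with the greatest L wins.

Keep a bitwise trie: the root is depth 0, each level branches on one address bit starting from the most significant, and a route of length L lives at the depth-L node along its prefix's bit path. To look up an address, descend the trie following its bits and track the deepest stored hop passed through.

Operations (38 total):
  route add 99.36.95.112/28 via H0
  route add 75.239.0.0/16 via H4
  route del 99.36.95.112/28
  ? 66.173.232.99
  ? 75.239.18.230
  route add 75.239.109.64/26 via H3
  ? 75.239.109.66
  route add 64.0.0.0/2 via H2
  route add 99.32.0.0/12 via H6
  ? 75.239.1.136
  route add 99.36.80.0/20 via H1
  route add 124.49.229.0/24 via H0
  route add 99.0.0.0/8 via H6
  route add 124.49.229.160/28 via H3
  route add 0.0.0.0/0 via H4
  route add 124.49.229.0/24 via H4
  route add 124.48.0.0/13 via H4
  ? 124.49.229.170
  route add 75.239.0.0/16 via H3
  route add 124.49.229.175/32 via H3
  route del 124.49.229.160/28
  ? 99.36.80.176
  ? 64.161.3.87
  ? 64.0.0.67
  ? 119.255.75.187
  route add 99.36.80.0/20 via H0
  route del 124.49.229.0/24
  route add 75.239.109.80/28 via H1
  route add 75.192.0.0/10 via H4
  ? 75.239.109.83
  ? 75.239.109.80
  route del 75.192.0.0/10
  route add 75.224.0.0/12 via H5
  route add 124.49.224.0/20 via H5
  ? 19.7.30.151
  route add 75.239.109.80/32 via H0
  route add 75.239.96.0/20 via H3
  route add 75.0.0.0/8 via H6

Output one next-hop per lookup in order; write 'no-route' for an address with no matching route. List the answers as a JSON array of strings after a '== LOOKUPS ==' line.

Apply in order:
  + 99.36.95.112/28 (H0) depth=28
  + 75.239.0.0/16 (H4) depth=16
  del 99.36.95.112/28 (clear depth 28)
  lookup 66.173.232.99: bits 0100 walk d0:-→d1:-→d2:-→d3:-→d4:- -> no-route
  lookup 75.239.18.230: bits 0100101111101111 walk d0:-→d1:-→d2:-→d3:-→d4:-→d5:-→d6:-→d7:-→d8:-→d9:-→d10:-→d11:-→d12:-→d13:-→d14:-→d15:-→d16:H4 -> H4
  + 75.239.109.64/26 (H3) depth=26
  lookup 75.239.109.66: bits 01001011111011110110110101 walk d0:-→d1:-→d2:-→d3:-→d4:-→d5:-→d6:-→d7:-→d8:-→d9:-→d10:-→d11:-→d12:-→d13:-→d14:-→d15:-→d16:H4→d17:-→d18:-→d19:-→d20:-→d21:-→d22:-→d23:-→d24:-→d25:-→d26:H3 -> H3
  + 64.0.0.0/2 (H2) depth=2
  + 99.32.0.0/12 (H6) depth=12
  lookup 75.239.1.136: bits 01001011111011110 walk d0:-→d1:-→d2:H2→d3:-→d4:-→d5:-→d6:-→d7:-→d8:-→d9:-→d10:-→d11:-→d12:-→d13:-→d14:-→d15:-→d16:H4→d17:- -> H4
  + 99.36.80.0/20 (H1) depth=20
  + 124.49.229.0/24 (H0) depth=24
  + 99.0.0.0/8 (H6) depth=8
  + 124.49.229.160/28 (H3) depth=28
  + 0.0.0.0/0 (H4) depth=0
  + 124.49.229.0/24 (H4) depth=24
  + 124.48.0.0/13 (H4) depth=13
  lookup 124.49.229.170: bits 0111110000110001111001011010 walk d0:H4→d1:-→d2:H2→d3:-→d4:-→d5:-→d6:-→d7:-→d8:-→d9:-→d10:-→d11:-→d12:-→d13:H4→d14:-→d15:-→d16:-→d17:-→d18:-→d19:-→d20:-→d21:-→d22:-→d23:-→d24:H4→d25:-→d26:-→d27:-→d28:H3 -> H3
  + 75.239.0.0/16 (H3) depth=16
  + 124.49.229.175/32 (H3) depth=32
  del 124.49.229.160/28 (clear depth 28)
  lookup 99.36.80.176: bits 01100011001001000101 walk d0:H4→d1:-→d2:H2→d3:-→d4:-→d5:-→d6:-→d7:-→d8:H6→d9:-→d10:-→d11:-→d12:H6→d13:-→d14:-→d15:-→d16:-→d17:-→d18:-→d19:-→d20:H1 -> H1
  lookup 64.161.3.87: bits 0100 walk d0:H4→d1:-→d2:H2→d3:-→d4:- -> H2
  lookup 64.0.0.67: bits 0100 walk d0:H4→d1:-→d2:H2→d3:-→d4:- -> H2
  lookup 119.255.75.187: bits 0111 walk d0:H4→d1:-→d2:H2→d3:-→d4:- -> H2
  + 99.36.80.0/20 (H0) depth=20
  del 124.49.229.0/24 (clear depth 24)
  + 75.239.109.80/28 (H1) depth=28
  + 75.192.0.0/10 (H4) depth=10
  lookup 75.239.109.83: bits 0100101111101111011011010101 walk d0:H4→d1:-→d2:H2→d3:-→d4:-→d5:-→d6:-→d7:-→d8:-→d9:-→d10:H4→d11:-→d12:-→d13:-→d14:-→d15:-→d16:H3→d17:-→d18:-→d19:-→d20:-→d21:-→d22:-→d23:-→d24:-→d25:-→d26:H3→d27:-→d28:H1 -> H1
  lookup 75.239.109.80: bits 0100101111101111011011010101 walk d0:H4→d1:-→d2:H2→d3:-→d4:-→d5:-→d6:-→d7:-→d8:-→d9:-→d10:H4→d11:-→d12:-→d13:-→d14:-→d15:-→d16:H3→d17:-→d18:-→d19:-→d20:-→d21:-→d22:-→d23:-→d24:-→d25:-→d26:H3→d27:-→d28:H1 -> H1
  del 75.192.0.0/10 (clear depth 10)
  + 75.224.0.0/12 (H5) depth=12
  + 124.49.224.0/20 (H5) depth=20
  lookup 19.7.30.151: bits 0 walk d0:H4→d1:- -> H4
  + 75.239.109.80/32 (H0) depth=32
  + 75.239.96.0/20 (H3) depth=20
  + 75.0.0.0/8 (H6) depth=8

== LOOKUPS ==
["no-route","H4","H3","H4","H3","H1","H2","H2","H2","H1","H1","H4"]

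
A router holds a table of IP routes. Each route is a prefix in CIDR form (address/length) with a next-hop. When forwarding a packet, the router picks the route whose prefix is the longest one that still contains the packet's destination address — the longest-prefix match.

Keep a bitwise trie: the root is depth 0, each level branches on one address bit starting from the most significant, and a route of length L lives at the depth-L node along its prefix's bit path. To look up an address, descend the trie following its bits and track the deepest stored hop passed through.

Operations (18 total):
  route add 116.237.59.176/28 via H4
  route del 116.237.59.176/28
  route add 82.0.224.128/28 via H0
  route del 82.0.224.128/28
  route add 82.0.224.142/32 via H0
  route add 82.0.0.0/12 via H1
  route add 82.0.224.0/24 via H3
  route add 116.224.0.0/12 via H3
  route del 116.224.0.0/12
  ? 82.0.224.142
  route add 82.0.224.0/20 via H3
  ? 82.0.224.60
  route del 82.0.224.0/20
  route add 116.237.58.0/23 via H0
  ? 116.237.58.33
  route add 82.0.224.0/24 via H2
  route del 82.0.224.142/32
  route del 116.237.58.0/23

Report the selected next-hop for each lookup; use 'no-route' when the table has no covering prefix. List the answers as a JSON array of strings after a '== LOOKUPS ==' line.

Trace:
  + 116.237.59.176/28 (H4) depth=28
  del 116.237.59.176/28 (clear depth 28)
  + 82.0.224.128/28 (H0) depth=28
  del 82.0.224.128/28 (clear depth 28)
  + 82.0.224.142/32 (H0) depth=32
  + 82.0.0.0/12 (H1) depth=12
  + 82.0.224.0/24 (H3) depth=24
  + 116.224.0.0/12 (H3) depth=12
  del 116.224.0.0/12 (clear depth 12)
  ? 82.0.224.142  path d0:-→d1:-→d2:-→d3:-→d4:-→d5:-→d6:-→d7:-→d8:-→d9:-→d10:-→d11:-→d12:H1→d13:-→d14:-→d15:-→d16:-→d17:-→d18:-→d19:-→d20:-→d21:-→d22:-→d23:-→d24:H3→d25:-→d26:-→d27:-→d28:-→d29:-→d30:-→d31:-→d32:H0  best=H0
  + 82.0.224.0/20 (H3) depth=20
  ? 82.0.224.60  path d0:-→d1:-→d2:-→d3:-→d4:-→d5:-→d6:-→d7:-→d8:-→d9:-→d10:-→d11:-→d12:H1→d13:-→d14:-→d15:-→d16:-→d17:-→d18:-→d19:-→d20:H3→d21:-→d22:-→d23:-→d24:H3  best=H3
  del 82.0.224.0/20 (clear depth 20)
  + 116.237.58.0/23 (H0) depth=23
  ? 116.237.58.33  path d0:-→d1:-→d2:-→d3:-→d4:-→d5:-→d6:-→d7:-→d8:-→d9:-→d10:-→d11:-→d12:-→d13:-→d14:-→d15:-→d16:-→d17:-→d18:-→d19:-→d20:-→d21:-→d22:-→d23:H0  best=H0
  + 82.0.224.0/24 (H2) depth=24
  del 82.0.224.142/32 (clear depth 32)
  del 116.237.58.0/23 (clear depth 23)

== LOOKUPS ==
["H0","H3","H0"]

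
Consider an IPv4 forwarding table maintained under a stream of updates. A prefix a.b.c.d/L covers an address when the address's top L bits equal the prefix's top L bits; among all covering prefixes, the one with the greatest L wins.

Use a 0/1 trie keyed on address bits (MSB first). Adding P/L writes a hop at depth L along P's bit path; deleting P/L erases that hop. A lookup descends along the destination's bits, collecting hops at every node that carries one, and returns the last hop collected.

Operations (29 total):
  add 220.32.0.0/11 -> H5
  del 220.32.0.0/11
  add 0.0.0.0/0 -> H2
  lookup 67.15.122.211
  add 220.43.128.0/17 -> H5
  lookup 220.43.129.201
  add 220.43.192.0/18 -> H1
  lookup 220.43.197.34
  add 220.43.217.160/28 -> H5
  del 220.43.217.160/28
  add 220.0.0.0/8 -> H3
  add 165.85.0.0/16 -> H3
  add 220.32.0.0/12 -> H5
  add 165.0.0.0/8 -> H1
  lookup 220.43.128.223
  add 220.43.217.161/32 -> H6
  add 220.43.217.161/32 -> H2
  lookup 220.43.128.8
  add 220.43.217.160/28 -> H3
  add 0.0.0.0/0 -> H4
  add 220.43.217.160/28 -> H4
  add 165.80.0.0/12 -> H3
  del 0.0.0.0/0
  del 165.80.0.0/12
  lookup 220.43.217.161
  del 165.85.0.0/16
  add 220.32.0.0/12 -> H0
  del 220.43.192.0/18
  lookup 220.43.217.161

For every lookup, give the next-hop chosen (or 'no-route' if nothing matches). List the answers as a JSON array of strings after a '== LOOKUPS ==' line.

Process each operation:
  add 220.32.0.0/11 -> H5 at depth 11
  - 220.32.0.0/11 clear@11
  add 0.0.0.0/0 -> H2 at depth 0
  lookup 67.15.122.211: bits ε walk d0:H2 -> H2
  add 220.43.128.0/17 -> H5 at depth 17
  lookup 220.43.129.201: bits 11011100001010111 walk d0:H2→d1:-→d2:-→d3:-→d4:-→d5:-→d6:-→d7:-→d8:-→d9:-→d10:-→d11:-→d12:-→d13:-→d14:-→d15:-→d16:-→d17:H5 -> H5
  add 220.43.192.0/18 -> H1 at depth 18
  lookup 220.43.197.34: bits 110111000010101111 walk d0:H2→d1:-→d2:-→d3:-→d4:-→d5:-→d6:-→d7:-→d8:-→d9:-→d10:-→d11:-→d12:-→d13:-→d14:-→d15:-→d16:-→d17:H5→d18:H1 -> H1
  add 220.43.217.160/28 -> H5 at depth 28
  - 220.43.217.160/28 clear@28
  add 220.0.0.0/8 -> H3 at depth 8
  add 165.85.0.0/16 -> H3 at depth 16
  add 220.32.0.0/12 -> H5 at depth 12
  add 165.0.0.0/8 -> H1 at depth 8
  lookup 220.43.128.223: bits 11011100001010111 walk d0:H2→d1:-→d2:-→d3:-→d4:-→d5:-→d6:-→d7:-→d8:H3→d9:-→d10:-→d11:-→d12:H5→d13:-→d14:-→d15:-→d16:-→d17:H5 -> H5
  add 220.43.217.161/32 -> H6 at depth 32
  add 220.43.217.161/32 -> H2 at depth 32
  lookup 220.43.128.8: bits 11011100001010111 walk d0:H2→d1:-→d2:-→d3:-→d4:-→d5:-→d6:-→d7:-→d8:H3→d9:-→d10:-→d11:-→d12:H5→d13:-→d14:-→d15:-→d16:-→d17:H5 -> H5
  add 220.43.217.160/28 -> H3 at depth 28
  add 0.0.0.0/0 -> H4 at depth 0
  add 220.43.217.160/28 -> H4 at depth 28
  add 165.80.0.0/12 -> H3 at depth 12
  - 0.0.0.0/0 clear@0
  - 165.80.0.0/12 clear@12
  lookup 220.43.217.161: bits 11011100001010111101100110100001 walk d0:-→d1:-→d2:-→d3:-→d4:-→d5:-→d6:-→d7:-→d8:H3→d9:-→d10:-→d11:-→d12:H5→d13:-→d14:-→d15:-→d16:-→d17:H5→d18:H1→d19:-→d20:-→d21:-→d22:-→d23:-→d24:-→d25:-→d26:-→d27:-→d28:H4→d29:-→d30:-→d31:-→d32:H2 -> H2
  - 165.85.0.0/16 clear@16
  add 220.32.0.0/12 -> H0 at depth 12
  - 220.43.192.0/18 clear@18
  lookup 220.43.217.161: bits 11011100001010111101100110100001 walk d0:-→d1:-→d2:-→d3:-→d4:-→d5:-→d6:-→d7:-→d8:H3→d9:-→d10:-→d11:-→d12:H0→d13:-→d14:-→d15:-→d16:-→d17:H5→d18:-→d19:-→d20:-→d21:-→d22:-→d23:-→d24:-→d25:-→d26:-→d27:-→d28:H4→d29:-→d30:-→d31:-→d32:H2 -> H2

== LOOKUPS ==
["H2","H5","H1","H5","H5","H2","H2"]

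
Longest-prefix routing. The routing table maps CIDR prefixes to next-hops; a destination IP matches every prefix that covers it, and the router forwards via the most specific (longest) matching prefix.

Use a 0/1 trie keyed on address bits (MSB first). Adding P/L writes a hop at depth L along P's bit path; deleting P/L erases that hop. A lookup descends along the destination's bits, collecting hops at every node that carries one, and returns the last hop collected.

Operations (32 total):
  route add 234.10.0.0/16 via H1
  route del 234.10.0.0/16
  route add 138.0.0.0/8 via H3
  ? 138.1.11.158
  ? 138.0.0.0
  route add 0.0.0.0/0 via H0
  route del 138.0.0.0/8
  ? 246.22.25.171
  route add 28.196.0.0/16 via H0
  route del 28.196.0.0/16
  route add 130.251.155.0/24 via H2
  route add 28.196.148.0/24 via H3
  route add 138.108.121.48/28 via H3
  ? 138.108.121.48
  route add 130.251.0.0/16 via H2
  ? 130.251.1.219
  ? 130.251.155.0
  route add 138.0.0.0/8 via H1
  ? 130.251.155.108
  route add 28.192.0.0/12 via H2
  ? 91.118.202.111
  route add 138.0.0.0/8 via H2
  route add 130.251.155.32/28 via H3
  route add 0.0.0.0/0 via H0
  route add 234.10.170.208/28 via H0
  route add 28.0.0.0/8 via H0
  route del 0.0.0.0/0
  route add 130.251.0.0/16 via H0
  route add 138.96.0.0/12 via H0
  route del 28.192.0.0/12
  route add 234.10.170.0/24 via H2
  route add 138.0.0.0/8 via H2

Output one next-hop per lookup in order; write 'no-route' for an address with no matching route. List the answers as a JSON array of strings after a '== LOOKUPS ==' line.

Process each operation:
  + 234.10.0.0/16 (H1) depth=16
  del 234.10.0.0/16 (clear depth 16)
  + 138.0.0.0/8 (H3) depth=8
  lookup 138.1.11.158: bits 10001010 walk d0:-→d1:-→d2:-→d3:-→d4:-→d5:-→d6:-→d7:-→d8:H3 -> H3
  lookup 138.0.0.0: bits 10001010 walk d0:-→d1:-→d2:-→d3:-→d4:-→d5:-→d6:-→d7:-→d8:H3 -> H3
  + 0.0.0.0/0 (H0) depth=0
  del 138.0.0.0/8 (clear depth 8)
  lookup 246.22.25.171: bits 111 walk d0:H0→d1:-→d2:-→d3:- -> H0
  + 28.196.0.0/16 (H0) depth=16
  del 28.196.0.0/16 (clear depth 16)
  + 130.251.155.0/24 (H2) depth=24
  + 28.196.148.0/24 (H3) depth=24
  + 138.108.121.48/28 (H3) depth=28
  lookup 138.108.121.48: bits 1000101001101100011110010011 walk d0:H0→d1:-→d2:-→d3:-→d4:-→d5:-→d6:-→d7:-→d8:-→d9:-→d10:-→d11:-→d12:-→d13:-→d14:-→d15:-→d16:-→d17:-→d18:-→d19:-→d20:-→d21:-→d22:-→d23:-→d24:-→d25:-→d26:-→d27:-→d28:H3 -> H3
  + 130.251.0.0/16 (H2) depth=16
  lookup 130.251.1.219: bits 1000001011111011 walk d0:H0→d1:-→d2:-→d3:-→d4:-→d5:-→d6:-→d7:-→d8:-→d9:-→d10:-→d11:-→d12:-→d13:-→d14:-→d15:-→d16:H2 -> H2
  lookup 130.251.155.0: bits 100000101111101110011011 walk d0:H0→d1:-→d2:-→d3:-→d4:-→d5:-→d6:-→d7:-→d8:-→d9:-→d10:-→d11:-→d12:-→d13:-→d14:-→d15:-→d16:H2→d17:-→d18:-→d19:-→d20:-→d21:-→d22:-→d23:-→d24:H2 -> H2
  + 138.0.0.0/8 (H1) depth=8
  lookup 130.251.155.108: bits 100000101111101110011011 walk d0:H0→d1:-→d2:-→d3:-→d4:-→d5:-→d6:-→d7:-→d8:-→d9:-→d10:-→d11:-→d12:-→d13:-→d14:-→d15:-→d16:H2→d17:-→d18:-→d19:-→d20:-→d21:-→d22:-→d23:-→d24:H2 -> H2
  + 28.192.0.0/12 (H2) depth=12
  lookup 91.118.202.111: bits 0 walk d0:H0→d1:- -> H0
  + 138.0.0.0/8 (H2) depth=8
  + 130.251.155.32/28 (H3) depth=28
  + 0.0.0.0/0 (H0) depth=0
  + 234.10.170.208/28 (H0) depth=28
  + 28.0.0.0/8 (H0) depth=8
  del 0.0.0.0/0 (clear depth 0)
  + 130.251.0.0/16 (H0) depth=16
  + 138.96.0.0/12 (H0) depth=12
  del 28.192.0.0/12 (clear depth 12)
  + 234.10.170.0/24 (H2) depth=24
  + 138.0.0.0/8 (H2) depth=8

== LOOKUPS ==
["H3","H3","H0","H3","H2","H2","H2","H0"]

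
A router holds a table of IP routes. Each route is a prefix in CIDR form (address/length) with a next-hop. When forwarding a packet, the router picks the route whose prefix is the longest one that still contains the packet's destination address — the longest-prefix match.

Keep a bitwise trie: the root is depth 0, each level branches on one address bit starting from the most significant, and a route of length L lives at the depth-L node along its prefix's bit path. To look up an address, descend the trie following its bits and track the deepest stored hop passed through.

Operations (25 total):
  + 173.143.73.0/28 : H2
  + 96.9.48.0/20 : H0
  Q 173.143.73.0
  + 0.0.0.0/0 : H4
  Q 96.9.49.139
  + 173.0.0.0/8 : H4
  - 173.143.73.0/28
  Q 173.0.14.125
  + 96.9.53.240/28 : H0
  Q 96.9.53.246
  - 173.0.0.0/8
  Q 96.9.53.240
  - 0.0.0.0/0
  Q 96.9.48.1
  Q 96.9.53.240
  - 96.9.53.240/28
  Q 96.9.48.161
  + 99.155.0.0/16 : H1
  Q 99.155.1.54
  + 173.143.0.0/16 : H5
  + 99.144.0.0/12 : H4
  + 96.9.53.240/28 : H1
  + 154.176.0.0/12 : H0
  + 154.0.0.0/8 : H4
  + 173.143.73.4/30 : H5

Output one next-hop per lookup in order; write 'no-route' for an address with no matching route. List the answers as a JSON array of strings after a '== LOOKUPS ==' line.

Trace:
  add 173.143.73.0/28 -> H2 at depth 28
  add 96.9.48.0/20 -> H0 at depth 20
  ? 173.143.73.0  path d0:-→d1:-→d2:-→d3:-→d4:-→d5:-→d6:-→d7:-→d8:-→d9:-→d10:-→d11:-→d12:-→d13:-→d14:-→d15:-→d16:-→d17:-→d18:-→d19:-→d20:-→d21:-→d22:-→d23:-→d24:-→d25:-→d26:-→d27:-→d28:H2  best=H2
  add 0.0.0.0/0 -> H4 at depth 0
  ? 96.9.49.139  path d0:H4→d1:-→d2:-→d3:-→d4:-→d5:-→d6:-→d7:-→d8:-→d9:-→d10:-→d11:-→d12:-→d13:-→d14:-→d15:-→d16:-→d17:-→d18:-→d19:-→d20:H0  best=H0
  add 173.0.0.0/8 -> H4 at depth 8
  - 173.143.73.0/28 clear@28
  ? 173.0.14.125  path d0:H4→d1:-→d2:-→d3:-→d4:-→d5:-→d6:-→d7:-→d8:H4  best=H4
  add 96.9.53.240/28 -> H0 at depth 28
  ? 96.9.53.246  path d0:H4→d1:-→d2:-→d3:-→d4:-→d5:-→d6:-→d7:-→d8:-→d9:-→d10:-→d11:-→d12:-→d13:-→d14:-→d15:-→d16:-→d17:-→d18:-→d19:-→d20:H0→d21:-→d22:-→d23:-→d24:-→d25:-→d26:-→d27:-→d28:H0  best=H0
  - 173.0.0.0/8 clear@8
  ? 96.9.53.240  path d0:H4→d1:-→d2:-→d3:-→d4:-→d5:-→d6:-→d7:-→d8:-→d9:-→d10:-→d11:-→d12:-→d13:-→d14:-→d15:-→d16:-→d17:-→d18:-→d19:-→d20:H0→d21:-→d22:-→d23:-→d24:-→d25:-→d26:-→d27:-→d28:H0  best=H0
  - 0.0.0.0/0 clear@0
  ? 96.9.48.1  path d0:-→d1:-→d2:-→d3:-→d4:-→d5:-→d6:-→d7:-→d8:-→d9:-→d10:-→d11:-→d12:-→d13:-→d14:-→d15:-→d16:-→d17:-→d18:-→d19:-→d20:H0→d21:-  best=H0
  ? 96.9.53.240  path d0:-→d1:-→d2:-→d3:-→d4:-→d5:-→d6:-→d7:-→d8:-→d9:-→d10:-→d11:-→d12:-→d13:-→d14:-→d15:-→d16:-→d17:-→d18:-→d19:-→d20:H0→d21:-→d22:-→d23:-→d24:-→d25:-→d26:-→d27:-→d28:H0  best=H0
  - 96.9.53.240/28 clear@28
  ? 96.9.48.161  path d0:-→d1:-→d2:-→d3:-→d4:-→d5:-→d6:-→d7:-→d8:-→d9:-→d10:-→d11:-→d12:-→d13:-→d14:-→d15:-→d16:-→d17:-→d18:-→d19:-→d20:H0→d21:-  best=H0
  add 99.155.0.0/16 -> H1 at depth 16
  ? 99.155.1.54  path d0:-→d1:-→d2:-→d3:-→d4:-→d5:-→d6:-→d7:-→d8:-→d9:-→d10:-→d11:-→d12:-→d13:-→d14:-→d15:-→d16:H1  best=H1
  add 173.143.0.0/16 -> H5 at depth 16
  add 99.144.0.0/12 -> H4 at depth 12
  add 96.9.53.240/28 -> H1 at depth 28
  add 154.176.0.0/12 -> H0 at depth 12
  add 154.0.0.0/8 -> H4 at depth 8
  add 173.143.73.4/30 -> H5 at depth 30

== LOOKUPS ==
["H2","H0","H4","H0","H0","H0","H0","H0","H1"]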